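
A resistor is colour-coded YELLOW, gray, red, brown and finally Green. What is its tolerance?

±0.5%

The last band, green, is the tolerance band.
Green corresponds to ±0.5%.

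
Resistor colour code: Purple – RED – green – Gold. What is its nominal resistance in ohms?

Violet → 7 (first significant figure)
Red → 2 (second significant figure)
Green → ×10^5 multiplier
72 × 100000 = 7200000 Ω

7200000 Ω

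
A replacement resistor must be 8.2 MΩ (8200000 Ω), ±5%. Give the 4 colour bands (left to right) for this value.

grey, red, green, gold

8200000 Ω = 82 × 10^5.
8 → grey
2 → red
Multiplier 10^5 → green.
±5% tolerance → gold.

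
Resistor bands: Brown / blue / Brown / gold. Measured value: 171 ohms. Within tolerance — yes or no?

Brown → 1 (first significant figure)
Blue → 6 (second significant figure)
Brown → ×10 multiplier
Gold → ±5% tolerance
16 × 10 = 160 Ω
Allowed range: 152 Ω to 168 Ω.
171 ohms lies outside that range.

no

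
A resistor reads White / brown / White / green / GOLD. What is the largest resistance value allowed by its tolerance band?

96495000 Ω

White → 9 (first significant figure)
Brown → 1 (second significant figure)
White → 9 (third significant figure)
Green → ×10^5 multiplier
Gold → ±5% tolerance
919 × 100000 = 91900000 Ω
Largest = 91900000 × (1 + 5/100) = 96495000 Ω.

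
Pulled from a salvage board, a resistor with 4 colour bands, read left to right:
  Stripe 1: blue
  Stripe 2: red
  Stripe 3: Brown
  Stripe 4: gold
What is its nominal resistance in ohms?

620 Ω

Blue → 6 (first significant figure)
Red → 2 (second significant figure)
Brown → ×10 multiplier
62 × 10 = 620 Ω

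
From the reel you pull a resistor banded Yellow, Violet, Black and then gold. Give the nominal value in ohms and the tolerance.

47 Ω ±5%

Yellow → 4 (first significant figure)
Violet → 7 (second significant figure)
Black → ×1 multiplier
Gold → ±5% tolerance
47 × 1 = 47 Ω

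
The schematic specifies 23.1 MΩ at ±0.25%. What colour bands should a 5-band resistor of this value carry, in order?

red, orange, brown, green, blue

23100000 Ω = 231 × 10^5.
2 → red
3 → orange
1 → brown
Multiplier 10^5 → green.
±0.25% tolerance → blue.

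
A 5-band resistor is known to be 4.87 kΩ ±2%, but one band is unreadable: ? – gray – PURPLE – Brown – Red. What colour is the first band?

4870 Ω = 487 × 10^1.
The first band gives digit 4 of the significand, and 4 is yellow.

yellow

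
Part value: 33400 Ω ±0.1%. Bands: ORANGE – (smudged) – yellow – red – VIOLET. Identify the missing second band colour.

orange

33400 Ω = 334 × 10^2.
The second band gives digit 3 of the significand, and 3 is orange.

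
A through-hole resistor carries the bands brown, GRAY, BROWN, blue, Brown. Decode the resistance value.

Brown → 1 (first significant figure)
Grey → 8 (second significant figure)
Brown → 1 (third significant figure)
Blue → ×10^6 multiplier
181 × 1000000 = 181000000 Ω

181000000 Ω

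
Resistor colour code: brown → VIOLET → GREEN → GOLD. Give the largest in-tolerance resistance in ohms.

1785000 Ω

Brown → 1 (first significant figure)
Violet → 7 (second significant figure)
Green → ×10^5 multiplier
Gold → ±5% tolerance
17 × 100000 = 1700000 Ω
Largest = 1700000 × (1 + 5/100) = 1785000 Ω.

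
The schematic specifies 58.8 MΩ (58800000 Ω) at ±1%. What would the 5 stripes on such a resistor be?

green, grey, grey, green, brown

58800000 Ω = 588 × 10^5.
5 → green
8 → grey
8 → grey
Multiplier 10^5 → green.
±1% tolerance → brown.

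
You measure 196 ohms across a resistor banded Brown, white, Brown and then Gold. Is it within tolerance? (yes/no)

yes

Brown → 1 (first significant figure)
White → 9 (second significant figure)
Brown → ×10 multiplier
Gold → ±5% tolerance
19 × 10 = 190 Ω
Allowed range: 180.5 Ω to 199.5 Ω.
196 ohms lies inside that range.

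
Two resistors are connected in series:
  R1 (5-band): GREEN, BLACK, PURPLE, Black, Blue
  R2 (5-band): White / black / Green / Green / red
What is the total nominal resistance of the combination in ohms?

90500507 Ω

R1: green, black, violet → 507; black ×1 → 507 Ω.
R2: white, black, green → 905; green ×10^5 → 90500000 Ω.
Series: 507 + 90500000 = 90500507 Ω.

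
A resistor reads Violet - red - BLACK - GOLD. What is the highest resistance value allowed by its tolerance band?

75.6 Ω

Violet → 7 (first significant figure)
Red → 2 (second significant figure)
Black → ×1 multiplier
Gold → ±5% tolerance
72 × 1 = 72 Ω
Highest = 72 × (1 + 5/100) = 75.6 Ω.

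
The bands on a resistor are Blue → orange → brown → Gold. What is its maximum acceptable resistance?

661.5 Ω

Blue → 6 (first significant figure)
Orange → 3 (second significant figure)
Brown → ×10 multiplier
Gold → ±5% tolerance
63 × 10 = 630 Ω
Maximum = 630 × (1 + 5/100) = 661.5 Ω.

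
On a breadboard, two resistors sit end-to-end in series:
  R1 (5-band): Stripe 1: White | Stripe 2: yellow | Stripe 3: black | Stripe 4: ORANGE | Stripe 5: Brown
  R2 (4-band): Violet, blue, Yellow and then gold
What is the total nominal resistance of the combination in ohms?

R1: white, yellow, black → 940; orange ×10^3 → 940000 Ω.
R2: violet, blue → 76; yellow ×10^4 → 760000 Ω.
Series: 940000 + 760000 = 1700000 Ω.

1700000 Ω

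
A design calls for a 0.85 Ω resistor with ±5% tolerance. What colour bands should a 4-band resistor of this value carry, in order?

0.85 Ω = 85 × 10^-2.
8 → grey
5 → green
Multiplier 10^-2 → silver.
±5% tolerance → gold.

grey, green, silver, gold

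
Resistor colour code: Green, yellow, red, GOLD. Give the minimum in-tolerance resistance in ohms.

5130 Ω

Green → 5 (first significant figure)
Yellow → 4 (second significant figure)
Red → ×10^2 multiplier
Gold → ±5% tolerance
54 × 100 = 5400 Ω
Minimum = 5400 × (1 − 5/100) = 5130 Ω.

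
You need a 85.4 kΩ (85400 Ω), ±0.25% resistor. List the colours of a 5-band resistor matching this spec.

grey, green, yellow, red, blue

85400 Ω = 854 × 10^2.
8 → grey
5 → green
4 → yellow
Multiplier 10^2 → red.
±0.25% tolerance → blue.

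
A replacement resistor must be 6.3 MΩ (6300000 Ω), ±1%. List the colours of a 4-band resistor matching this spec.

6300000 Ω = 63 × 10^5.
6 → blue
3 → orange
Multiplier 10^5 → green.
±1% tolerance → brown.

blue, orange, green, brown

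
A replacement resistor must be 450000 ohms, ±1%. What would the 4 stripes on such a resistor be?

yellow, green, yellow, brown

450000 Ω = 45 × 10^4.
4 → yellow
5 → green
Multiplier 10^4 → yellow.
±1% tolerance → brown.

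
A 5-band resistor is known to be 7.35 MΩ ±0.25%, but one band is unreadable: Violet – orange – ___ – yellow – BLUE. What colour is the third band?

green

7350000 Ω = 735 × 10^4.
The third band gives digit 5 of the significand, and 5 is green.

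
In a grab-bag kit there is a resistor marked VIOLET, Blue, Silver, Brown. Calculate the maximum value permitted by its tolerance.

Violet → 7 (first significant figure)
Blue → 6 (second significant figure)
Silver → ×0.01 multiplier
Brown → ±1% tolerance
76 × 0.01 = 0.76 Ω
Maximum = 0.76 × (1 + 1/100) = 0.7676 Ω.

0.7676 Ω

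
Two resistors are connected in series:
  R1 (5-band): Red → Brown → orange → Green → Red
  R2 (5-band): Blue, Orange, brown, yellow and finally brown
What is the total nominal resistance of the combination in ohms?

27610000 Ω

R1: red, brown, orange → 213; green ×10^5 → 21300000 Ω.
R2: blue, orange, brown → 631; yellow ×10^4 → 6310000 Ω.
Series: 21300000 + 6310000 = 27610000 Ω.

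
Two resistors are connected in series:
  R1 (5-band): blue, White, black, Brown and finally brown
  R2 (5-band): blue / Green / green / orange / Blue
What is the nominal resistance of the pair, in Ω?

661900 Ω

R1: blue, white, black → 690; brown ×10 → 6900 Ω.
R2: blue, green, green → 655; orange ×10^3 → 655000 Ω.
Series: 6900 + 655000 = 661900 Ω.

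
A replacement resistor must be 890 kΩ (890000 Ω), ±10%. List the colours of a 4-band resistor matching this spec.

890000 Ω = 89 × 10^4.
8 → grey
9 → white
Multiplier 10^4 → yellow.
±10% tolerance → silver.

grey, white, yellow, silver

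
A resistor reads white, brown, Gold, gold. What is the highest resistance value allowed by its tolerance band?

White → 9 (first significant figure)
Brown → 1 (second significant figure)
Gold → ×0.1 multiplier
Gold → ±5% tolerance
91 × 0.1 = 9.1 Ω
Highest = 9.1 × (1 + 5/100) = 9.555 Ω.

9.555 Ω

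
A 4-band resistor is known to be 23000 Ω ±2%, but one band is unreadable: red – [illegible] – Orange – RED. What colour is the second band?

orange

23000 Ω = 23 × 10^3.
The second band gives digit 3 of the significand, and 3 is orange.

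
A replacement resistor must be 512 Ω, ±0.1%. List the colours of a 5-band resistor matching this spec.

512 Ω = 512 × 10^0.
5 → green
1 → brown
2 → red
Multiplier 10^0 → black.
±0.1% tolerance → violet.

green, brown, red, black, violet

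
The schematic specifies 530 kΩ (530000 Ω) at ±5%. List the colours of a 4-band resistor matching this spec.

530000 Ω = 53 × 10^4.
5 → green
3 → orange
Multiplier 10^4 → yellow.
±5% tolerance → gold.

green, orange, yellow, gold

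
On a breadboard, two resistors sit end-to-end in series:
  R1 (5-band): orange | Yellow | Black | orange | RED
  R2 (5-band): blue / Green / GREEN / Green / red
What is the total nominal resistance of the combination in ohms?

R1: orange, yellow, black → 340; orange ×10^3 → 340000 Ω.
R2: blue, green, green → 655; green ×10^5 → 65500000 Ω.
Series: 340000 + 65500000 = 65840000 Ω.

65840000 Ω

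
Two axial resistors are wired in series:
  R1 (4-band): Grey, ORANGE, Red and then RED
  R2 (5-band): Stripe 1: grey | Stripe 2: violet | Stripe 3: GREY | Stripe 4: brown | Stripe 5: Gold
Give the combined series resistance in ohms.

R1: grey, orange → 83; red ×10^2 → 8300 Ω.
R2: grey, violet, grey → 878; brown ×10 → 8780 Ω.
Series: 8300 + 8780 = 17080 Ω.

17080 Ω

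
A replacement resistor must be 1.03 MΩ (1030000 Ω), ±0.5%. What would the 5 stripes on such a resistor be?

brown, black, orange, yellow, green

1030000 Ω = 103 × 10^4.
1 → brown
0 → black
3 → orange
Multiplier 10^4 → yellow.
±0.5% tolerance → green.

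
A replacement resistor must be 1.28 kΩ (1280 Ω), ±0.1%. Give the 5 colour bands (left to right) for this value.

1280 Ω = 128 × 10^1.
1 → brown
2 → red
8 → grey
Multiplier 10^1 → brown.
±0.1% tolerance → violet.

brown, red, grey, brown, violet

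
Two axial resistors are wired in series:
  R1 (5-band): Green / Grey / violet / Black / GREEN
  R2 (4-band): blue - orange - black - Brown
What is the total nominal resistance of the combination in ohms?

R1: green, grey, violet → 587; black ×1 → 587 Ω.
R2: blue, orange → 63; black ×1 → 63 Ω.
Series: 587 + 63 = 650 Ω.

650 Ω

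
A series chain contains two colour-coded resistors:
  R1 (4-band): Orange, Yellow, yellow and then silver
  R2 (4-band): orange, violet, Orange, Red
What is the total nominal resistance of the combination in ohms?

R1: orange, yellow → 34; yellow ×10^4 → 340000 Ω.
R2: orange, violet → 37; orange ×10^3 → 37000 Ω.
Series: 340000 + 37000 = 377000 Ω.

377000 Ω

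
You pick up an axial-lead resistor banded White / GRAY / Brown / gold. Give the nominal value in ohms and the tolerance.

White → 9 (first significant figure)
Grey → 8 (second significant figure)
Brown → ×10 multiplier
Gold → ±5% tolerance
98 × 10 = 980 Ω

980 Ω ±5%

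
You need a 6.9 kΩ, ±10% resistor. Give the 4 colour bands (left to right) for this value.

6900 Ω = 69 × 10^2.
6 → blue
9 → white
Multiplier 10^2 → red.
±10% tolerance → silver.

blue, white, red, silver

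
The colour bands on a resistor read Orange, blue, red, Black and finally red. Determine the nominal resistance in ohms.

Orange → 3 (first significant figure)
Blue → 6 (second significant figure)
Red → 2 (third significant figure)
Black → ×1 multiplier
362 × 1 = 362 Ω

362 Ω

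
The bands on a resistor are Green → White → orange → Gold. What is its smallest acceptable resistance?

56050 Ω

Green → 5 (first significant figure)
White → 9 (second significant figure)
Orange → ×10^3 multiplier
Gold → ±5% tolerance
59 × 1000 = 59000 Ω
Smallest = 59000 × (1 − 5/100) = 56050 Ω.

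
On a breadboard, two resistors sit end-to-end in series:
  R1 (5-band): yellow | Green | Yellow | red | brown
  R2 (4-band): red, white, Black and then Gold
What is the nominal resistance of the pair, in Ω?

45429 Ω

R1: yellow, green, yellow → 454; red ×10^2 → 45400 Ω.
R2: red, white → 29; black ×1 → 29 Ω.
Series: 45400 + 29 = 45429 Ω.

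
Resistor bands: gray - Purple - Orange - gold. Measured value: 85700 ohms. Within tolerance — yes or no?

yes

Grey → 8 (first significant figure)
Violet → 7 (second significant figure)
Orange → ×10^3 multiplier
Gold → ±5% tolerance
87 × 1000 = 87000 Ω
Allowed range: 82650 Ω to 91350 Ω.
85700 ohms lies inside that range.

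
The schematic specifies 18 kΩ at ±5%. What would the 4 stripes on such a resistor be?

18000 Ω = 18 × 10^3.
1 → brown
8 → grey
Multiplier 10^3 → orange.
±5% tolerance → gold.

brown, grey, orange, gold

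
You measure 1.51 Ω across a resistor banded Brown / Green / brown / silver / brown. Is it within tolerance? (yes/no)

yes

Brown → 1 (first significant figure)
Green → 5 (second significant figure)
Brown → 1 (third significant figure)
Silver → ×0.01 multiplier
Brown → ±1% tolerance
151 × 0.01 = 1.51 Ω
Allowed range: 1.4949 Ω to 1.5251 Ω.
1.51 Ω lies inside that range.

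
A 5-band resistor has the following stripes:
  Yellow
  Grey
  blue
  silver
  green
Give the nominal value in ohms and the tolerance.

Yellow → 4 (first significant figure)
Grey → 8 (second significant figure)
Blue → 6 (third significant figure)
Silver → ×0.01 multiplier
Green → ±0.5% tolerance
486 × 0.01 = 4.86 Ω

4.86 Ω ±0.5%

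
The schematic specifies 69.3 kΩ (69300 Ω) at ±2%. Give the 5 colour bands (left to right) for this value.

blue, white, orange, red, red

69300 Ω = 693 × 10^2.
6 → blue
9 → white
3 → orange
Multiplier 10^2 → red.
±2% tolerance → red.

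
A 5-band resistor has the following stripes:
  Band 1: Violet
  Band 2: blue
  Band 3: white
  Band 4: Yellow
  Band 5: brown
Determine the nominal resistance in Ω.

7690000 Ω

Violet → 7 (first significant figure)
Blue → 6 (second significant figure)
White → 9 (third significant figure)
Yellow → ×10^4 multiplier
769 × 10000 = 7690000 Ω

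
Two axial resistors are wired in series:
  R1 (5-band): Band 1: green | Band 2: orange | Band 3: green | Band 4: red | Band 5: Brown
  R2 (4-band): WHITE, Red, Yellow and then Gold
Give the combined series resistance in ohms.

973500 Ω

R1: green, orange, green → 535; red ×10^2 → 53500 Ω.
R2: white, red → 92; yellow ×10^4 → 920000 Ω.
Series: 53500 + 920000 = 973500 Ω.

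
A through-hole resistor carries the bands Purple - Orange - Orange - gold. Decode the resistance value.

73000 Ω

Violet → 7 (first significant figure)
Orange → 3 (second significant figure)
Orange → ×10^3 multiplier
73 × 1000 = 73000 Ω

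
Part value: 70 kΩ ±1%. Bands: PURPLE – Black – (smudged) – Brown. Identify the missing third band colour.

orange

70000 Ω = 70 × 10^3.
The third band is the multiplier, 10^3, which is orange.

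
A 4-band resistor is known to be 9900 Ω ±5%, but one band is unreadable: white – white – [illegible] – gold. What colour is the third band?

red

9900 Ω = 99 × 10^2.
The third band is the multiplier, 10^2, which is red.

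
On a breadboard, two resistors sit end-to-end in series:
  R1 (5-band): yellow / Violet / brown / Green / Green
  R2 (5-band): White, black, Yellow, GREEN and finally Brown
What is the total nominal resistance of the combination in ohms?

R1: yellow, violet, brown → 471; green ×10^5 → 47100000 Ω.
R2: white, black, yellow → 904; green ×10^5 → 90400000 Ω.
Series: 47100000 + 90400000 = 137500000 Ω.

137500000 Ω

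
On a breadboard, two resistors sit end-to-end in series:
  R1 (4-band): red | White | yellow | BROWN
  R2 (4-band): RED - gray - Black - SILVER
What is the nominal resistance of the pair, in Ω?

290028 Ω

R1: red, white → 29; yellow ×10^4 → 290000 Ω.
R2: red, grey → 28; black ×1 → 28 Ω.
Series: 290000 + 28 = 290028 Ω.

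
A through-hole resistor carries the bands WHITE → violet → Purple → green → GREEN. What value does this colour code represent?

97700000 Ω

White → 9 (first significant figure)
Violet → 7 (second significant figure)
Violet → 7 (third significant figure)
Green → ×10^5 multiplier
977 × 100000 = 97700000 Ω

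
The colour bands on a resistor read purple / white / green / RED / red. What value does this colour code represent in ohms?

Violet → 7 (first significant figure)
White → 9 (second significant figure)
Green → 5 (third significant figure)
Red → ×10^2 multiplier
795 × 100 = 79500 Ω

79500 Ω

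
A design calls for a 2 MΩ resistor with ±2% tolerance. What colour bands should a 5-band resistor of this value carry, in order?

2000000 Ω = 200 × 10^4.
2 → red
0 → black
0 → black
Multiplier 10^4 → yellow.
±2% tolerance → red.

red, black, black, yellow, red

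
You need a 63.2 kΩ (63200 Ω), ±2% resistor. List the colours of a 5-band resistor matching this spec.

blue, orange, red, red, red

63200 Ω = 632 × 10^2.
6 → blue
3 → orange
2 → red
Multiplier 10^2 → red.
±2% tolerance → red.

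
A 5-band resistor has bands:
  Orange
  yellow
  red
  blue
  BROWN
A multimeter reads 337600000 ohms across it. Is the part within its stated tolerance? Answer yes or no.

no

Orange → 3 (first significant figure)
Yellow → 4 (second significant figure)
Red → 2 (third significant figure)
Blue → ×10^6 multiplier
Brown → ±1% tolerance
342 × 1000000 = 342000000 Ω
Allowed range: 338580000 Ω to 345420000 Ω.
337600000 ohms lies outside that range.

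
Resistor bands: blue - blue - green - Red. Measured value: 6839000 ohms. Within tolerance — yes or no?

no

Blue → 6 (first significant figure)
Blue → 6 (second significant figure)
Green → ×10^5 multiplier
Red → ±2% tolerance
66 × 100000 = 6600000 Ω
Allowed range: 6468000 Ω to 6732000 Ω.
6839000 ohms lies outside that range.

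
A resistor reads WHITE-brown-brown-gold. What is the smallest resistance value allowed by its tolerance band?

White → 9 (first significant figure)
Brown → 1 (second significant figure)
Brown → ×10 multiplier
Gold → ±5% tolerance
91 × 10 = 910 Ω
Smallest = 910 × (1 − 5/100) = 864.5 Ω.

864.5 Ω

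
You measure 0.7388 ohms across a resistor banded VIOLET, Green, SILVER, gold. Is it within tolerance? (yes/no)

yes

Violet → 7 (first significant figure)
Green → 5 (second significant figure)
Silver → ×0.01 multiplier
Gold → ±5% tolerance
75 × 0.01 = 0.75 Ω
Allowed range: 0.7125 Ω to 0.7875 Ω.
0.7388 ohms lies inside that range.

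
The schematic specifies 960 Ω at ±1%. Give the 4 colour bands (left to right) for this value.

white, blue, brown, brown

960 Ω = 96 × 10^1.
9 → white
6 → blue
Multiplier 10^1 → brown.
±1% tolerance → brown.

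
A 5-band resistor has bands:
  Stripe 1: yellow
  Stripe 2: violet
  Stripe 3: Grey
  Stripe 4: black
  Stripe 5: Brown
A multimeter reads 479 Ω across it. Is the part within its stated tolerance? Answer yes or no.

yes

Yellow → 4 (first significant figure)
Violet → 7 (second significant figure)
Grey → 8 (third significant figure)
Black → ×1 multiplier
Brown → ±1% tolerance
478 × 1 = 478 Ω
Allowed range: 473.22 Ω to 482.78 Ω.
479 Ω lies inside that range.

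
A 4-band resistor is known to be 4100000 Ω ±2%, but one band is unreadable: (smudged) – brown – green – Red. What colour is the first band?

4100000 Ω = 41 × 10^5.
The first band gives digit 4 of the significand, and 4 is yellow.

yellow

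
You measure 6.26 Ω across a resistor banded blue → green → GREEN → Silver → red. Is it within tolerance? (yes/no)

no

Blue → 6 (first significant figure)
Green → 5 (second significant figure)
Green → 5 (third significant figure)
Silver → ×0.01 multiplier
Red → ±2% tolerance
655 × 0.01 = 6.55 Ω
Allowed range: 6.419 Ω to 6.681 Ω.
6.26 Ω lies outside that range.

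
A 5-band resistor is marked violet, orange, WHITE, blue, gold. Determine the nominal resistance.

739000000 Ω

Violet → 7 (first significant figure)
Orange → 3 (second significant figure)
White → 9 (third significant figure)
Blue → ×10^6 multiplier
739 × 1000000 = 739000000 Ω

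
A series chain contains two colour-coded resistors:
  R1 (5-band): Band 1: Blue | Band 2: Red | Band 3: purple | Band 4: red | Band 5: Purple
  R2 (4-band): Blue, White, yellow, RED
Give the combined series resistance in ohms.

752700 Ω

R1: blue, red, violet → 627; red ×10^2 → 62700 Ω.
R2: blue, white → 69; yellow ×10^4 → 690000 Ω.
Series: 62700 + 690000 = 752700 Ω.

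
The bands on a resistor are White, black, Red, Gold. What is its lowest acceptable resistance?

8550 Ω

White → 9 (first significant figure)
Black → 0 (second significant figure)
Red → ×10^2 multiplier
Gold → ±5% tolerance
90 × 100 = 9000 Ω
Lowest = 9000 × (1 − 5/100) = 8550 Ω.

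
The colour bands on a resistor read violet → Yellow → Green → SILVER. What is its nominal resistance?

Violet → 7 (first significant figure)
Yellow → 4 (second significant figure)
Green → ×10^5 multiplier
74 × 100000 = 7400000 Ω

7400000 Ω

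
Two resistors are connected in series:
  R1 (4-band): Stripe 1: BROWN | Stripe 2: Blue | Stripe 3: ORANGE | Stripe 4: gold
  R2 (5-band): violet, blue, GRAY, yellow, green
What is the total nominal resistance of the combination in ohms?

R1: brown, blue → 16; orange ×10^3 → 16000 Ω.
R2: violet, blue, grey → 768; yellow ×10^4 → 7680000 Ω.
Series: 16000 + 7680000 = 7696000 Ω.

7696000 Ω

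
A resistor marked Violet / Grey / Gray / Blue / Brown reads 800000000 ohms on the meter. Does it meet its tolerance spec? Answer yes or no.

Violet → 7 (first significant figure)
Grey → 8 (second significant figure)
Grey → 8 (third significant figure)
Blue → ×10^6 multiplier
Brown → ±1% tolerance
788 × 1000000 = 788000000 Ω
Allowed range: 780120000 Ω to 795880000 Ω.
800000000 ohms lies outside that range.

no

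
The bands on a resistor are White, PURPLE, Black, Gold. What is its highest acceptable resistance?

101.85 Ω

White → 9 (first significant figure)
Violet → 7 (second significant figure)
Black → ×1 multiplier
Gold → ±5% tolerance
97 × 1 = 97 Ω
Highest = 97 × (1 + 5/100) = 101.85 Ω.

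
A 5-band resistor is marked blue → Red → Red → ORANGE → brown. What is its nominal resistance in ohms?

622000 Ω

Blue → 6 (first significant figure)
Red → 2 (second significant figure)
Red → 2 (third significant figure)
Orange → ×10^3 multiplier
622 × 1000 = 622000 Ω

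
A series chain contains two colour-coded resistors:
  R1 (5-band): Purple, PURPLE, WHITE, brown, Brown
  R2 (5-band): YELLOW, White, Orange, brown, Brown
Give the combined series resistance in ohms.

12720 Ω

R1: violet, violet, white → 779; brown ×10 → 7790 Ω.
R2: yellow, white, orange → 493; brown ×10 → 4930 Ω.
Series: 7790 + 4930 = 12720 Ω.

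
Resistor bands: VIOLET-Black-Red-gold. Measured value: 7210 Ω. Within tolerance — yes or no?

yes

Violet → 7 (first significant figure)
Black → 0 (second significant figure)
Red → ×10^2 multiplier
Gold → ±5% tolerance
70 × 100 = 7000 Ω
Allowed range: 6650 Ω to 7350 Ω.
7210 Ω lies inside that range.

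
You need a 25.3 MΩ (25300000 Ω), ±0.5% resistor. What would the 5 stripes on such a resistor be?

red, green, orange, green, green

25300000 Ω = 253 × 10^5.
2 → red
5 → green
3 → orange
Multiplier 10^5 → green.
±0.5% tolerance → green.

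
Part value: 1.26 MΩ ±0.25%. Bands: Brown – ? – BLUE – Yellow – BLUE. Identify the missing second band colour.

red

1260000 Ω = 126 × 10^4.
The second band gives digit 2 of the significand, and 2 is red.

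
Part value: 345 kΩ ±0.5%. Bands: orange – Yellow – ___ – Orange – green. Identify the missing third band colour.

345000 Ω = 345 × 10^3.
The third band gives digit 5 of the significand, and 5 is green.

green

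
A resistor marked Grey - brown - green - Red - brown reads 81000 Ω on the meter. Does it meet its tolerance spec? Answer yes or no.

yes

Grey → 8 (first significant figure)
Brown → 1 (second significant figure)
Green → 5 (third significant figure)
Red → ×10^2 multiplier
Brown → ±1% tolerance
815 × 100 = 81500 Ω
Allowed range: 80685 Ω to 82315 Ω.
81000 Ω lies inside that range.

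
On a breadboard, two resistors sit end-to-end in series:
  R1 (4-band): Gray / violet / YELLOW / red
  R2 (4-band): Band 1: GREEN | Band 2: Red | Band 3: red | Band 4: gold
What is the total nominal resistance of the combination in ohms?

875200 Ω

R1: grey, violet → 87; yellow ×10^4 → 870000 Ω.
R2: green, red → 52; red ×10^2 → 5200 Ω.
Series: 870000 + 5200 = 875200 Ω.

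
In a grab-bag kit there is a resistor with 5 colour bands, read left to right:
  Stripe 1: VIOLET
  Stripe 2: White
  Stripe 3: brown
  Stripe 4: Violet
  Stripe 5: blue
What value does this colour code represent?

7910000000 Ω

Violet → 7 (first significant figure)
White → 9 (second significant figure)
Brown → 1 (third significant figure)
Violet → ×10^7 multiplier
791 × 10000000 = 7910000000 Ω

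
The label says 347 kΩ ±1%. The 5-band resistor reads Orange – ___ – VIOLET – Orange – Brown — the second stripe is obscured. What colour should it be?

yellow

347000 Ω = 347 × 10^3.
The second band gives digit 4 of the significand, and 4 is yellow.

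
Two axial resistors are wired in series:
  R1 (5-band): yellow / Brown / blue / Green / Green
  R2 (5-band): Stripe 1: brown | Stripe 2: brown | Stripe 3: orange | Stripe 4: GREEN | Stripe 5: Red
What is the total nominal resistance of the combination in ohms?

52900000 Ω

R1: yellow, brown, blue → 416; green ×10^5 → 41600000 Ω.
R2: brown, brown, orange → 113; green ×10^5 → 11300000 Ω.
Series: 41600000 + 11300000 = 52900000 Ω.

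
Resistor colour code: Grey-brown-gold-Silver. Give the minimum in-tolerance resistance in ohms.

Grey → 8 (first significant figure)
Brown → 1 (second significant figure)
Gold → ×0.1 multiplier
Silver → ±10% tolerance
81 × 0.1 = 8.1 Ω
Minimum = 8.1 × (1 − 10/100) = 7.29 Ω.

7.29 Ω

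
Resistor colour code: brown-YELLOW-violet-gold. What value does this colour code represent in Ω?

140000000 Ω

Brown → 1 (first significant figure)
Yellow → 4 (second significant figure)
Violet → ×10^7 multiplier
14 × 10000000 = 140000000 Ω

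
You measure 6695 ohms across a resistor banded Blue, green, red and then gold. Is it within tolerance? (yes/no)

Blue → 6 (first significant figure)
Green → 5 (second significant figure)
Red → ×10^2 multiplier
Gold → ±5% tolerance
65 × 100 = 6500 Ω
Allowed range: 6175 Ω to 6825 Ω.
6695 ohms lies inside that range.

yes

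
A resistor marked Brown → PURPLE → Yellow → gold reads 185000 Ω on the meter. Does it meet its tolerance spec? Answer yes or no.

Brown → 1 (first significant figure)
Violet → 7 (second significant figure)
Yellow → ×10^4 multiplier
Gold → ±5% tolerance
17 × 10000 = 170000 Ω
Allowed range: 161500 Ω to 178500 Ω.
185000 Ω lies outside that range.

no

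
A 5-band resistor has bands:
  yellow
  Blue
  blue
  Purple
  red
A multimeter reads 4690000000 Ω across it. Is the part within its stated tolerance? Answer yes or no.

yes

Yellow → 4 (first significant figure)
Blue → 6 (second significant figure)
Blue → 6 (third significant figure)
Violet → ×10^7 multiplier
Red → ±2% tolerance
466 × 10000000 = 4660000000 Ω
Allowed range: 4566800000 Ω to 4753200000 Ω.
4690000000 Ω lies inside that range.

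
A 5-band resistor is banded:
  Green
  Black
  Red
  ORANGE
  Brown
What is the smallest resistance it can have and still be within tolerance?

496980 Ω

Green → 5 (first significant figure)
Black → 0 (second significant figure)
Red → 2 (third significant figure)
Orange → ×10^3 multiplier
Brown → ±1% tolerance
502 × 1000 = 502000 Ω
Smallest = 502000 × (1 − 1/100) = 496980 Ω.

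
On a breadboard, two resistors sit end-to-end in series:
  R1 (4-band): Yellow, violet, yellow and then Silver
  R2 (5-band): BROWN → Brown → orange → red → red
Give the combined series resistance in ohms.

R1: yellow, violet → 47; yellow ×10^4 → 470000 Ω.
R2: brown, brown, orange → 113; red ×10^2 → 11300 Ω.
Series: 470000 + 11300 = 481300 Ω.

481300 Ω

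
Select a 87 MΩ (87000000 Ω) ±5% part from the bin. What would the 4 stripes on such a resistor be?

grey, violet, blue, gold

87000000 Ω = 87 × 10^6.
8 → grey
7 → violet
Multiplier 10^6 → blue.
±5% tolerance → gold.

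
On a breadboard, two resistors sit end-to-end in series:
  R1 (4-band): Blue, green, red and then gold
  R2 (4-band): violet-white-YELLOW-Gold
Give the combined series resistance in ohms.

R1: blue, green → 65; red ×10^2 → 6500 Ω.
R2: violet, white → 79; yellow ×10^4 → 790000 Ω.
Series: 6500 + 790000 = 796500 Ω.

796500 Ω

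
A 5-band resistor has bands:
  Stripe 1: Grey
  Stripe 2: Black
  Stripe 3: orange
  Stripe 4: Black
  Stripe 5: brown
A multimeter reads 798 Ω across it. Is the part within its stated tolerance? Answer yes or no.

yes

Grey → 8 (first significant figure)
Black → 0 (second significant figure)
Orange → 3 (third significant figure)
Black → ×1 multiplier
Brown → ±1% tolerance
803 × 1 = 803 Ω
Allowed range: 794.97 Ω to 811.03 Ω.
798 Ω lies inside that range.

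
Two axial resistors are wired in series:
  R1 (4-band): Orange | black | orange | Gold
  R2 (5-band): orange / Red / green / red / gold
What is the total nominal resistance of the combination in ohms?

62500 Ω

R1: orange, black → 30; orange ×10^3 → 30000 Ω.
R2: orange, red, green → 325; red ×10^2 → 32500 Ω.
Series: 30000 + 32500 = 62500 Ω.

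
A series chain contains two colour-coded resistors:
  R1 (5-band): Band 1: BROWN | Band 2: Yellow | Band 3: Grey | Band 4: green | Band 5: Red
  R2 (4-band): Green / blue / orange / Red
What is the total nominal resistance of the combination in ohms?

R1: brown, yellow, grey → 148; green ×10^5 → 14800000 Ω.
R2: green, blue → 56; orange ×10^3 → 56000 Ω.
Series: 14800000 + 56000 = 14856000 Ω.

14856000 Ω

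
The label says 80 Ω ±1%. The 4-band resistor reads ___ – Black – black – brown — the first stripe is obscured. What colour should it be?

grey

80 Ω = 80 × 10^0.
The first band gives digit 8 of the significand, and 8 is grey.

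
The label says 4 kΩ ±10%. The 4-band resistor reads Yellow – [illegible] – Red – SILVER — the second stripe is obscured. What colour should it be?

black

4000 Ω = 40 × 10^2.
The second band gives digit 0 of the significand, and 0 is black.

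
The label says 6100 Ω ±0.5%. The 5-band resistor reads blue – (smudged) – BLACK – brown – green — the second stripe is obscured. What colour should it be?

brown

6100 Ω = 610 × 10^1.
The second band gives digit 1 of the significand, and 1 is brown.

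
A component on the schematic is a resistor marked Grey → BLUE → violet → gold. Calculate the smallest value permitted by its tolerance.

Grey → 8 (first significant figure)
Blue → 6 (second significant figure)
Violet → ×10^7 multiplier
Gold → ±5% tolerance
86 × 10000000 = 860000000 Ω
Smallest = 860000000 × (1 − 5/100) = 817000000 Ω.

817000000 Ω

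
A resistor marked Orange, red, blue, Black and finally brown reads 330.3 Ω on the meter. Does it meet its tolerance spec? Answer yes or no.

no

Orange → 3 (first significant figure)
Red → 2 (second significant figure)
Blue → 6 (third significant figure)
Black → ×1 multiplier
Brown → ±1% tolerance
326 × 1 = 326 Ω
Allowed range: 322.74 Ω to 329.26 Ω.
330.3 Ω lies outside that range.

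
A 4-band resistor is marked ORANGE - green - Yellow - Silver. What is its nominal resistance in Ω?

Orange → 3 (first significant figure)
Green → 5 (second significant figure)
Yellow → ×10^4 multiplier
35 × 10000 = 350000 Ω

350000 Ω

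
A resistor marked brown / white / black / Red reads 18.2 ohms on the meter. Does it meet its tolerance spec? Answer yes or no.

no

Brown → 1 (first significant figure)
White → 9 (second significant figure)
Black → ×1 multiplier
Red → ±2% tolerance
19 × 1 = 19 Ω
Allowed range: 18.62 Ω to 19.38 Ω.
18.2 ohms lies outside that range.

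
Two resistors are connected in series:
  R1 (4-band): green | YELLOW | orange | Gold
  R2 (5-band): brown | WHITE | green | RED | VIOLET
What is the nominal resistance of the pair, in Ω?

73500 Ω

R1: green, yellow → 54; orange ×10^3 → 54000 Ω.
R2: brown, white, green → 195; red ×10^2 → 19500 Ω.
Series: 54000 + 19500 = 73500 Ω.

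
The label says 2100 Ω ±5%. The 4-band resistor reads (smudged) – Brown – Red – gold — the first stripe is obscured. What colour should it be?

red

2100 Ω = 21 × 10^2.
The first band gives digit 2 of the significand, and 2 is red.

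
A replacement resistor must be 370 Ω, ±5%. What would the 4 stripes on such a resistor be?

370 Ω = 37 × 10^1.
3 → orange
7 → violet
Multiplier 10^1 → brown.
±5% tolerance → gold.

orange, violet, brown, gold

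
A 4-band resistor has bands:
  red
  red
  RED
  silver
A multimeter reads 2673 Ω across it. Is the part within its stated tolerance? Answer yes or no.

Red → 2 (first significant figure)
Red → 2 (second significant figure)
Red → ×10^2 multiplier
Silver → ±10% tolerance
22 × 100 = 2200 Ω
Allowed range: 1980 Ω to 2420 Ω.
2673 Ω lies outside that range.

no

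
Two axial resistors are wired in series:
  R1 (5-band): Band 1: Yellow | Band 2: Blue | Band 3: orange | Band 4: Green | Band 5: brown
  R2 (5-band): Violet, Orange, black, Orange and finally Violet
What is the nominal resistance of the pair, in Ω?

R1: yellow, blue, orange → 463; green ×10^5 → 46300000 Ω.
R2: violet, orange, black → 730; orange ×10^3 → 730000 Ω.
Series: 46300000 + 730000 = 47030000 Ω.

47030000 Ω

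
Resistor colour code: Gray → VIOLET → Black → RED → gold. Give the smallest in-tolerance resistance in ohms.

82650 Ω

Grey → 8 (first significant figure)
Violet → 7 (second significant figure)
Black → 0 (third significant figure)
Red → ×10^2 multiplier
Gold → ±5% tolerance
870 × 100 = 87000 Ω
Smallest = 87000 × (1 − 5/100) = 82650 Ω.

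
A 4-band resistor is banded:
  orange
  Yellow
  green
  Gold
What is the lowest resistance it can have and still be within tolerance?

3230000 Ω

Orange → 3 (first significant figure)
Yellow → 4 (second significant figure)
Green → ×10^5 multiplier
Gold → ±5% tolerance
34 × 100000 = 3400000 Ω
Lowest = 3400000 × (1 − 5/100) = 3230000 Ω.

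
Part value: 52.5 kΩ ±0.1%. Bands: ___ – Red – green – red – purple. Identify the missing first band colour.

green

52500 Ω = 525 × 10^2.
The first band gives digit 5 of the significand, and 5 is green.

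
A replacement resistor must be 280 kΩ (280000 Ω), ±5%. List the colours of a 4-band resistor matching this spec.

280000 Ω = 28 × 10^4.
2 → red
8 → grey
Multiplier 10^4 → yellow.
±5% tolerance → gold.

red, grey, yellow, gold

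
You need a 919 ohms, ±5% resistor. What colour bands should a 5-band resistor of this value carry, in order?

white, brown, white, black, gold

919 Ω = 919 × 10^0.
9 → white
1 → brown
9 → white
Multiplier 10^0 → black.
±5% tolerance → gold.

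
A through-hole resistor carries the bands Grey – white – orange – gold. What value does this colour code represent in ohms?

Grey → 8 (first significant figure)
White → 9 (second significant figure)
Orange → ×10^3 multiplier
89 × 1000 = 89000 Ω

89000 Ω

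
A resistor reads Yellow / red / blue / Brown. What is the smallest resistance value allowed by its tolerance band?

41580000 Ω

Yellow → 4 (first significant figure)
Red → 2 (second significant figure)
Blue → ×10^6 multiplier
Brown → ±1% tolerance
42 × 1000000 = 42000000 Ω
Smallest = 42000000 × (1 − 1/100) = 41580000 Ω.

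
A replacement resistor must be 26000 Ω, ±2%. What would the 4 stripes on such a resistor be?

red, blue, orange, red

26000 Ω = 26 × 10^3.
2 → red
6 → blue
Multiplier 10^3 → orange.
±2% tolerance → red.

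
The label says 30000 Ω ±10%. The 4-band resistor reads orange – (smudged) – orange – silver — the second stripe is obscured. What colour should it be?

30000 Ω = 30 × 10^3.
The second band gives digit 0 of the significand, and 0 is black.

black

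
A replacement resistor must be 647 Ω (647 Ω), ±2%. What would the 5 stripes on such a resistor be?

blue, yellow, violet, black, red

647 Ω = 647 × 10^0.
6 → blue
4 → yellow
7 → violet
Multiplier 10^0 → black.
±2% tolerance → red.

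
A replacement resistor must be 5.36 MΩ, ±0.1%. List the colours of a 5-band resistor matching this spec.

5360000 Ω = 536 × 10^4.
5 → green
3 → orange
6 → blue
Multiplier 10^4 → yellow.
±0.1% tolerance → violet.

green, orange, blue, yellow, violet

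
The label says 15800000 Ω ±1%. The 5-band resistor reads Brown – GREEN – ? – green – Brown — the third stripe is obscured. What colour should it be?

15800000 Ω = 158 × 10^5.
The third band gives digit 8 of the significand, and 8 is grey.

grey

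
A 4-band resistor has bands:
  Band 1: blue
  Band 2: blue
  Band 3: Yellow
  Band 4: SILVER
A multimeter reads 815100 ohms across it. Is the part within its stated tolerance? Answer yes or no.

no

Blue → 6 (first significant figure)
Blue → 6 (second significant figure)
Yellow → ×10^4 multiplier
Silver → ±10% tolerance
66 × 10000 = 660000 Ω
Allowed range: 594000 Ω to 726000 Ω.
815100 ohms lies outside that range.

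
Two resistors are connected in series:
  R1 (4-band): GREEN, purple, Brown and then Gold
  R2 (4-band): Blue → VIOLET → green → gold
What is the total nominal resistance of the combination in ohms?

6700570 Ω

R1: green, violet → 57; brown ×10 → 570 Ω.
R2: blue, violet → 67; green ×10^5 → 6700000 Ω.
Series: 570 + 6700000 = 6700570 Ω.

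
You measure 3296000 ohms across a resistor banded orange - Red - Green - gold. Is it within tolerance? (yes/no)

Orange → 3 (first significant figure)
Red → 2 (second significant figure)
Green → ×10^5 multiplier
Gold → ±5% tolerance
32 × 100000 = 3200000 Ω
Allowed range: 3040000 Ω to 3360000 Ω.
3296000 ohms lies inside that range.

yes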